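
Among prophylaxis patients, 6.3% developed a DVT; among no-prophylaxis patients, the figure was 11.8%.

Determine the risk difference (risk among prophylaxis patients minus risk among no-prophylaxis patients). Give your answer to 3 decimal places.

risk difference = 0.0630 − 0.1180 = -0.055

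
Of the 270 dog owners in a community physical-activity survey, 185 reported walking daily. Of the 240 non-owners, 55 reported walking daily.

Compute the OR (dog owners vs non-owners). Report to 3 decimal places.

OR = (185 × 185) / (85 × 55) = 34225/4675 ≈ 7.321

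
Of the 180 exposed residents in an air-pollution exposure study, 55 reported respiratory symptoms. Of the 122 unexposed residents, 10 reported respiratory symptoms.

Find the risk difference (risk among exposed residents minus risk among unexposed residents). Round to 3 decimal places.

risk, exposed residents = 55/180 = 0.3056
risk, unexposed residents = 10/122 = 0.0820
risk difference = 0.3056 − 0.0820 = 0.224

RD = 0.224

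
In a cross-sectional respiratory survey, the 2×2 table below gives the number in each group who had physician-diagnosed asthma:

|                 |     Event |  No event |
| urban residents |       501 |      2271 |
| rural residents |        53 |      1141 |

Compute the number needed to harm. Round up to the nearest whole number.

risk, urban residents = 501/2772 = 0.180736
risk, rural residents = 53/1194 = 0.044389
absolute risk difference = 0.136347
1 / 0.136347 = 7.334 → round up → 8

NNH ≈ 8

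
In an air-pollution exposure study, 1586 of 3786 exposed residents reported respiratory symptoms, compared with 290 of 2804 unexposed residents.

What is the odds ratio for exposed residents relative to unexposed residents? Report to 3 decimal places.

OR = (1586 × 2514) / (2200 × 290) = 3987204/638000 ≈ 6.250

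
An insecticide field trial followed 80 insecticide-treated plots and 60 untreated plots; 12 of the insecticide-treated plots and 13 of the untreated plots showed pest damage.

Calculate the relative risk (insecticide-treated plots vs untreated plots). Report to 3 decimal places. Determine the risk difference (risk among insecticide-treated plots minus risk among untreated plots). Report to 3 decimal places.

risk, insecticide-treated plots = 12/80 = 0.1500
risk, untreated plots = 13/60 = 0.2167
RR = 0.1500 / 0.2167 = 0.692
risk difference = 0.1500 − 0.2167 = -0.067

RR = 0.692; RD = -0.067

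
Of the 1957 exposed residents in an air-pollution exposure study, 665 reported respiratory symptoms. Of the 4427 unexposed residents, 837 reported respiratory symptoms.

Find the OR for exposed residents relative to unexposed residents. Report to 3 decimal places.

2.208

odds, exposed residents = 665/1292 = 0.5147
odds, unexposed residents = 837/3590 = 0.2331
OR = 0.5147 / 0.2331 = 2.208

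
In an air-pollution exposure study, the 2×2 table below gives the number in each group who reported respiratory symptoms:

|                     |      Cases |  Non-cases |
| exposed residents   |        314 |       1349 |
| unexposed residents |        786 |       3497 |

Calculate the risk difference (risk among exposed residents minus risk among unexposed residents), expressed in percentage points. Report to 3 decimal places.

risk, exposed residents = 314/1663 = 0.1888
risk, unexposed residents = 786/4283 = 0.1835
risk difference = 0.1888 − 0.1835 = 0.0053 → 0.530 percentage points

RD ≈ 0.530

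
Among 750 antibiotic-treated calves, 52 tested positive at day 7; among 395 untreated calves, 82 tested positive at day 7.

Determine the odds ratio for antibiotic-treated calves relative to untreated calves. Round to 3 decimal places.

OR = (52 × 313) / (698 × 82) = 16276/57236 ≈ 0.284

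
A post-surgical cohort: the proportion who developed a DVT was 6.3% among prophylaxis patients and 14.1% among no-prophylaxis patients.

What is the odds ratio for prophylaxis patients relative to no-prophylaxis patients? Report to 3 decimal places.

odds, prophylaxis patients = 0.0630/0.9370 = 0.0672
odds, no-prophylaxis patients = 0.1410/0.8590 = 0.1641
OR = 0.0672 / 0.1641 = 0.410

OR ≈ 0.410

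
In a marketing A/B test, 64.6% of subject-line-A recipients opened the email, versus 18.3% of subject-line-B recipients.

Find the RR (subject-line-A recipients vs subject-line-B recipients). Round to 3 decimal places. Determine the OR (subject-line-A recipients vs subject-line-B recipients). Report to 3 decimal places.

RR = 0.6460 / 0.1830 = 3.530
odds, subject-line-A recipients = 0.6460/0.3540 = 1.8249
odds, subject-line-B recipients = 0.1830/0.8170 = 0.2240
OR = 1.8249 / 0.2240 = 8.147

RR = 3.530; OR = 8.147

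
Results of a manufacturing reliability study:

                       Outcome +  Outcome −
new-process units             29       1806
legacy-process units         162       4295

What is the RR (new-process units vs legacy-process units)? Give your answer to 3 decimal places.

risk, new-process units = 29/1835 = 0.01580
risk, legacy-process units = 162/4457 = 0.03635
RR = 0.01580 / 0.03635 = 0.435

0.435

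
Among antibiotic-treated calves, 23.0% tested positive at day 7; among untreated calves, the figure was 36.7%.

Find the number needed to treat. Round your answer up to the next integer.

absolute risk difference = 0.137000
1 / 0.137000 = 7.299 → round up → 8

NNT ≈ 8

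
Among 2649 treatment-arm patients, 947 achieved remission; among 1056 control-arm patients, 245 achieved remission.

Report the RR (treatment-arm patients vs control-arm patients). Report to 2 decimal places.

1.54

risk, treatment-arm patients = 947/2649 = 0.3575
risk, control-arm patients = 245/1056 = 0.2320
RR = 0.3575 / 0.2320 = 1.54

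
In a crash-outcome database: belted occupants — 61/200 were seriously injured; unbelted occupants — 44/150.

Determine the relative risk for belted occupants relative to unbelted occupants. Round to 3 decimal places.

risk, belted occupants = 61/200 = 0.3050
risk, unbelted occupants = 44/150 = 0.2933
RR = 0.3050 / 0.2933 = 1.040

RR ≈ 1.040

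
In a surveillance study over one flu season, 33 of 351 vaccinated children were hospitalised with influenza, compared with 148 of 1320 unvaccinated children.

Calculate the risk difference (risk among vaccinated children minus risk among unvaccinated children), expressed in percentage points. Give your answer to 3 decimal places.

RD: -1.810

risk, vaccinated children = 33/351 = 0.0940
risk, unvaccinated children = 148/1320 = 0.1121
risk difference = 0.0940 − 0.1121 = -0.0181 → -1.810 percentage points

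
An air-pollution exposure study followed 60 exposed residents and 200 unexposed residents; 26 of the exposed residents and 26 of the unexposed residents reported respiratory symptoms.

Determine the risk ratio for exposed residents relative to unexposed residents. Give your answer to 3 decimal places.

risk, exposed residents = 26/60 = 0.4333
risk, unexposed residents = 26/200 = 0.1300
RR = 0.4333 / 0.1300 = 3.333

RR ≈ 3.333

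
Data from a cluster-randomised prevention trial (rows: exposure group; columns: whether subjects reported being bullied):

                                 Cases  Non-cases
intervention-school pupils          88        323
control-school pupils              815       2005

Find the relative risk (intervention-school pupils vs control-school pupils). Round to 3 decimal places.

RR: 0.741

risk, intervention-school pupils = 88/411 = 0.2141
risk, control-school pupils = 815/2820 = 0.2890
RR = 0.2141 / 0.2890 = 0.741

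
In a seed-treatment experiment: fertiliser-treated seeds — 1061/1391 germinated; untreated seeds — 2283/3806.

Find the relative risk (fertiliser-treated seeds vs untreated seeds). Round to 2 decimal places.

1.27

risk, fertiliser-treated seeds = 1061/1391 = 0.7628
risk, untreated seeds = 2283/3806 = 0.5998
RR = 0.7628 / 0.5998 = 1.27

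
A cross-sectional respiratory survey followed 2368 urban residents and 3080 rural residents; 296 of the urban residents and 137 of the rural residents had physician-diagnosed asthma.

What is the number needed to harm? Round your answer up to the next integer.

NNH: 13

risk, urban residents = 296/2368 = 0.125000
risk, rural residents = 137/3080 = 0.044481
absolute risk difference = 0.080519
1 / 0.080519 = 12.419 → round up → 13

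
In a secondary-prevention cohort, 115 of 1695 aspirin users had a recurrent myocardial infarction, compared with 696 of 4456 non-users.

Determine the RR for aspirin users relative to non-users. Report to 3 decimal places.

risk, aspirin users = 115/1695 = 0.0678
risk, non-users = 696/4456 = 0.1562
RR = 0.0678 / 0.1562 = 0.434

RR = 0.434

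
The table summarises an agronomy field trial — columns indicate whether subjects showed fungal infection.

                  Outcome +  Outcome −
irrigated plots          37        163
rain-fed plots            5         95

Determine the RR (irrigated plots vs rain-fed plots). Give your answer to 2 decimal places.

risk, irrigated plots = 37/200 = 0.1850
risk, rain-fed plots = 5/100 = 0.0500
RR = 0.1850 / 0.0500 = 3.70

RR = 3.70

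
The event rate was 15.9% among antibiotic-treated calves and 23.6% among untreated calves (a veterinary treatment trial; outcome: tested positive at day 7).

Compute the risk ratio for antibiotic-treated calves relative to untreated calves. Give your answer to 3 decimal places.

RR = 0.1590 / 0.2360 = 0.674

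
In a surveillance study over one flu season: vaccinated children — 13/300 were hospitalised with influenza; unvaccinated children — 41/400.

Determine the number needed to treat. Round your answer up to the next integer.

17

risk, vaccinated children = 13/300 = 0.043333
risk, unvaccinated children = 41/400 = 0.102500
absolute risk difference = 0.059167
1 / 0.059167 = 16.901 → round up → 17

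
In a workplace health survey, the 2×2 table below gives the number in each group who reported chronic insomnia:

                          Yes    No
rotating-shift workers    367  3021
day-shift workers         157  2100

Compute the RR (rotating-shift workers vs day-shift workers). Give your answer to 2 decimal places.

risk, rotating-shift workers = 367/3388 = 0.1083
risk, day-shift workers = 157/2257 = 0.0696
RR = 0.1083 / 0.0696 = 1.56

1.56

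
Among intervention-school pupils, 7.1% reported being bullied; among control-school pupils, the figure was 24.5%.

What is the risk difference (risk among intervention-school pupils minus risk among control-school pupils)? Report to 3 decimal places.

risk difference = 0.0710 − 0.2450 = -0.174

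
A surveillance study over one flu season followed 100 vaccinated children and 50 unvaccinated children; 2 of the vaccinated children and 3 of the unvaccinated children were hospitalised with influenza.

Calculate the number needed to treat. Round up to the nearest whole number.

NNT: 25

risk, vaccinated children = 2/100 = 0.020000
risk, unvaccinated children = 3/50 = 0.060000
absolute risk difference = 0.040000
1 / 0.040000 = 25.000 → round up → 25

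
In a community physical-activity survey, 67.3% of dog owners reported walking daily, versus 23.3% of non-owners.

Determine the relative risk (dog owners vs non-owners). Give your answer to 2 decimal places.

RR = 0.6730 / 0.2330 = 2.89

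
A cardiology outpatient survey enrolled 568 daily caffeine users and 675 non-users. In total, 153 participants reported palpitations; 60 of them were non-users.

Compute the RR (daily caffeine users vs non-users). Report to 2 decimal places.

1.84

daily caffeine users with the outcome: 153 − 60 = 93
daily caffeine users without the outcome: 568 − 93 = 475
non-users without the outcome: 675 − 60 = 615
risk, daily caffeine users = 93/568 = 0.1637
risk, non-users = 60/675 = 0.0889
RR = 0.1637 / 0.0889 = 1.84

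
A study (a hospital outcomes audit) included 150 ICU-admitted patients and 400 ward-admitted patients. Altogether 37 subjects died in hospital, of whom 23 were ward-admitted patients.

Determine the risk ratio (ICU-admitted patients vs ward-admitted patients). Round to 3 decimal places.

ICU-admitted patients with the outcome: 37 − 23 = 14
ICU-admitted patients without the outcome: 150 − 14 = 136
ward-admitted patients without the outcome: 400 − 23 = 377
risk, ICU-admitted patients = 14/150 = 0.0933
risk, ward-admitted patients = 23/400 = 0.0575
RR = 0.0933 / 0.0575 = 1.623

RR = 1.623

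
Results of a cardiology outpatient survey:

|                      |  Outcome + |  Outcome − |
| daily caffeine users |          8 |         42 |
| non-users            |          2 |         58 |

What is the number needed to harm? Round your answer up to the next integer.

8

risk, daily caffeine users = 8/50 = 0.160000
risk, non-users = 2/60 = 0.033333
absolute risk difference = 0.126667
1 / 0.126667 = 7.895 → round up → 8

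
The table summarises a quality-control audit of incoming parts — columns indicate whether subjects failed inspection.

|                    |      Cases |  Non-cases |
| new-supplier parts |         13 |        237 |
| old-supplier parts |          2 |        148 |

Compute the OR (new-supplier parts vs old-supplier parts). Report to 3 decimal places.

OR = (13 × 148) / (237 × 2) = 1924/474 ≈ 4.059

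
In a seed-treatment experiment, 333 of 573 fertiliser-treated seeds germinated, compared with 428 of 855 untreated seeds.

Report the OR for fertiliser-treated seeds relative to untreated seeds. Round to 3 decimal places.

OR = (333 × 427) / (240 × 428) = 142191/102720 ≈ 1.384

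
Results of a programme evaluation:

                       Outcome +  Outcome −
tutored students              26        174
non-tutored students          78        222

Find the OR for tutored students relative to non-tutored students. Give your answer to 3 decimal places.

OR = (26 × 222) / (174 × 78) = 5772/13572 ≈ 0.425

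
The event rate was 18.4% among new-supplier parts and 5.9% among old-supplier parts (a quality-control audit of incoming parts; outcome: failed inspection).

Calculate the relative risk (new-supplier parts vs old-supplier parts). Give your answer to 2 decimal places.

RR = 0.1840 / 0.0590 = 3.12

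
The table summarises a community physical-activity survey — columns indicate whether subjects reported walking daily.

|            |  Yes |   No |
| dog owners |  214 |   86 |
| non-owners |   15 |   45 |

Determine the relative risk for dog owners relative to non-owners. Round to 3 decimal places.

risk, dog owners = 214/300 = 0.7133
risk, non-owners = 15/60 = 0.2500
RR = 0.7133 / 0.2500 = 2.853

RR: 2.853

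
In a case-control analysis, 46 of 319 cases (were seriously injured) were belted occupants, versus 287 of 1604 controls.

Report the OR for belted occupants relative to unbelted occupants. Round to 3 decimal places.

OR = (46 × 1317) / (287 × 273) = 60582/78351 ≈ 0.773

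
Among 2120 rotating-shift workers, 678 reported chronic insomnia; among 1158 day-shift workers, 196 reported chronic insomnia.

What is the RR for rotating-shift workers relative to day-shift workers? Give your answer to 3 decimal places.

risk, rotating-shift workers = 678/2120 = 0.3198
risk, day-shift workers = 196/1158 = 0.1693
RR = 0.3198 / 0.1693 = 1.889

1.889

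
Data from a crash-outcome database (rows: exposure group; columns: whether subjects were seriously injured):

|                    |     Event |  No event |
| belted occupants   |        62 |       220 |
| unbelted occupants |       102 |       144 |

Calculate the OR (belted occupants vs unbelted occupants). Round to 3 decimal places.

OR = (62 × 144) / (220 × 102) = 8928/22440 ≈ 0.398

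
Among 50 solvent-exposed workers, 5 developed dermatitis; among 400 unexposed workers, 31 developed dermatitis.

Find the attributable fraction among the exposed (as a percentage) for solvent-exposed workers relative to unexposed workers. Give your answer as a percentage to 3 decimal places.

risk, solvent-exposed workers = 5/50 = 0.1000
risk, unexposed workers = 31/400 = 0.0775
AR% = (0.1000 − 0.0775) / 0.1000 = 0.2250 → 22.500%

22.500%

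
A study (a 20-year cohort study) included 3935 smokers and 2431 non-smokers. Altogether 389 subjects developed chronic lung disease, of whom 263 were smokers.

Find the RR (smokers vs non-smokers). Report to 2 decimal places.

RR ≈ 1.29

smokers without the outcome: 3935 − 263 = 3672
non-smokers with the outcome: 389 − 263 = 126
non-smokers without the outcome: 2431 − 126 = 2305
risk, smokers = 263/3935 = 0.0668
risk, non-smokers = 126/2431 = 0.0518
RR = 0.0668 / 0.0518 = 1.29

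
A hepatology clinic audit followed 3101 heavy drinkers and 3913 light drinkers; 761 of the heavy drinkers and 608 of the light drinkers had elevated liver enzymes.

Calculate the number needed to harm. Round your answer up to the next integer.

risk, heavy drinkers = 761/3101 = 0.245405
risk, light drinkers = 608/3913 = 0.155380
absolute risk difference = 0.090025
1 / 0.090025 = 11.108 → round up → 12

NNH ≈ 12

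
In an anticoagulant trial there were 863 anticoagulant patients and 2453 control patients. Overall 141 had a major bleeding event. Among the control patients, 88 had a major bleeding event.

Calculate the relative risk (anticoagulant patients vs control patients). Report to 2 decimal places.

RR ≈ 1.71

anticoagulant patients with the outcome: 141 − 88 = 53
anticoagulant patients without the outcome: 863 − 53 = 810
control patients without the outcome: 2453 − 88 = 2365
risk, anticoagulant patients = 53/863 = 0.06141
risk, control patients = 88/2453 = 0.03587
RR = 0.06141 / 0.03587 = 1.71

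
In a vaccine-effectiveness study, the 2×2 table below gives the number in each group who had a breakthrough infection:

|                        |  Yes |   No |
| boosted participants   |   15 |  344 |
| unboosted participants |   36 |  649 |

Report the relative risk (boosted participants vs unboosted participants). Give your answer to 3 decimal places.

RR ≈ 0.795

risk, boosted participants = 15/359 = 0.04178
risk, unboosted participants = 36/685 = 0.05255
RR = 0.04178 / 0.05255 = 0.795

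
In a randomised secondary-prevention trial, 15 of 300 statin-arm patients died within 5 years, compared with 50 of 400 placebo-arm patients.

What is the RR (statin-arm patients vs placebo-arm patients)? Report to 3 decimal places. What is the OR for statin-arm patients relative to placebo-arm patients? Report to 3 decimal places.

RR = 0.400; OR = 0.368

risk, statin-arm patients = 15/300 = 0.0500
risk, placebo-arm patients = 50/400 = 0.1250
RR = 0.0500 / 0.1250 = 0.400
OR = (15 × 350) / (285 × 50) = 5250/14250 ≈ 0.368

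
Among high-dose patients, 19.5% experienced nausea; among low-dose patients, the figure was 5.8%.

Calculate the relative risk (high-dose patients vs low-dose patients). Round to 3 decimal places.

RR = 0.1950 / 0.0580 = 3.362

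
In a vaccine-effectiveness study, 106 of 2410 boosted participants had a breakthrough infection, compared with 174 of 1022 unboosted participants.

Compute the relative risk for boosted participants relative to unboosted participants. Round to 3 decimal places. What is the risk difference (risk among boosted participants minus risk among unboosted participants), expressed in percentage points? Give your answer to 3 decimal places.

RR = 0.258; RD = -12.627

risk, boosted participants = 106/2410 = 0.04398
risk, unboosted participants = 174/1022 = 0.17025
RR = 0.04398 / 0.17025 = 0.258
risk difference = 0.04398 − 0.17025 = -0.12627 → -12.627 percentage points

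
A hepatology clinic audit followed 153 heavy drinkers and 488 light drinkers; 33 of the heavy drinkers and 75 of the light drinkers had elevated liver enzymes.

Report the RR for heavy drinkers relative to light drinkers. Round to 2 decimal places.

risk, heavy drinkers = 33/153 = 0.2157
risk, light drinkers = 75/488 = 0.1537
RR = 0.2157 / 0.1537 = 1.40

1.40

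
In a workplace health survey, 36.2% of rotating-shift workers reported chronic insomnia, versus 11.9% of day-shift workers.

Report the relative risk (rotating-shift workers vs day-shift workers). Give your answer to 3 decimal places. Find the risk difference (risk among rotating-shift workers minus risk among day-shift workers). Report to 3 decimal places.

RR = 0.3620 / 0.1190 = 3.042
risk difference = 0.3620 − 0.1190 = 0.243

RR = 3.042; RD = 0.243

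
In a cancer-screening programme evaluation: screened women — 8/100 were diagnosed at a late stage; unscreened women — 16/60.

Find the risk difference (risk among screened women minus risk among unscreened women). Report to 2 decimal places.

risk, screened women = 8/100 = 0.0800
risk, unscreened women = 16/60 = 0.2667
risk difference = 0.0800 − 0.2667 = -0.19

-0.19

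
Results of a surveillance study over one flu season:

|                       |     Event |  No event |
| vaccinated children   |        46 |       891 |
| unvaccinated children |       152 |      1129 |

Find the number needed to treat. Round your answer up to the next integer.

NNT ≈ 15

risk, vaccinated children = 46/937 = 0.049093
risk, unvaccinated children = 152/1281 = 0.118657
absolute risk difference = 0.069564
1 / 0.069564 = 14.375 → round up → 15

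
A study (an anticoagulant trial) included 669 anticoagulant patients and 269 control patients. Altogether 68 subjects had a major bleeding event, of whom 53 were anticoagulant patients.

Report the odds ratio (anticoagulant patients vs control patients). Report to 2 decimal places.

OR ≈ 1.46

anticoagulant patients without the outcome: 669 − 53 = 616
control patients with the outcome: 68 − 53 = 15
control patients without the outcome: 269 − 15 = 254
OR = (53 × 254) / (616 × 15) = 13462/9240 ≈ 1.46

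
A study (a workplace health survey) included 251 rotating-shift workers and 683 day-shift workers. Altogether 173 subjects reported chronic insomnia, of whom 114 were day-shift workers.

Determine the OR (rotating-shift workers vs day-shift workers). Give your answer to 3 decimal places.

rotating-shift workers with the outcome: 173 − 114 = 59
rotating-shift workers without the outcome: 251 − 59 = 192
day-shift workers without the outcome: 683 − 114 = 569
OR = (59 × 569) / (192 × 114) = 33571/21888 ≈ 1.534

OR ≈ 1.534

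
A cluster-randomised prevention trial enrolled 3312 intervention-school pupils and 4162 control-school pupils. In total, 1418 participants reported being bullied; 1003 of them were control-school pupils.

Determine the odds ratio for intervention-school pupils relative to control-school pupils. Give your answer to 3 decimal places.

intervention-school pupils with the outcome: 1418 − 1003 = 415
intervention-school pupils without the outcome: 3312 − 415 = 2897
control-school pupils without the outcome: 4162 − 1003 = 3159
odds, intervention-school pupils = 415/2897 = 0.1433
odds, control-school pupils = 1003/3159 = 0.3175
OR = 0.1433 / 0.3175 = 0.451

OR ≈ 0.451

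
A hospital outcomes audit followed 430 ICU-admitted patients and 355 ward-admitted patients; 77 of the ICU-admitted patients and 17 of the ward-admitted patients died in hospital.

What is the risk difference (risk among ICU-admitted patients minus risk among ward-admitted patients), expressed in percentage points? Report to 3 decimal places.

13.118

risk, ICU-admitted patients = 77/430 = 0.17907
risk, ward-admitted patients = 17/355 = 0.04789
risk difference = 0.17907 − 0.04789 = 0.13118 → 13.118 percentage points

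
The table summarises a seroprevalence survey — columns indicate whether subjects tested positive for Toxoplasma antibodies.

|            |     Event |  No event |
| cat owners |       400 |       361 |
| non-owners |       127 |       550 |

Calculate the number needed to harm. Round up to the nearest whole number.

risk, cat owners = 400/761 = 0.525624
risk, non-owners = 127/677 = 0.187592
absolute risk difference = 0.338032
1 / 0.338032 = 2.958 → round up → 3

3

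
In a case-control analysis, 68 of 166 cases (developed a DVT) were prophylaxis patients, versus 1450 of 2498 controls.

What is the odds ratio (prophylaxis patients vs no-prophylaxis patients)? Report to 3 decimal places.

odds, prophylaxis patients = 68/1450 = 0.04690
odds, no-prophylaxis patients = 98/1048 = 0.09351
OR = 0.04690 / 0.09351 = 0.502

OR: 0.502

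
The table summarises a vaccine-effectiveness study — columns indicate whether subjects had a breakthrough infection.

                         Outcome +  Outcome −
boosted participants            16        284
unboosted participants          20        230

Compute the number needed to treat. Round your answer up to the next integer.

risk, boosted participants = 16/300 = 0.053333
risk, unboosted participants = 20/250 = 0.080000
absolute risk difference = 0.026667
1 / 0.026667 = 37.500 → round up → 38

38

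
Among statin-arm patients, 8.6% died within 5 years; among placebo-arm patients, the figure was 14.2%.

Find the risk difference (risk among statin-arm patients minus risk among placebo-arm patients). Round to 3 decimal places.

risk difference = 0.0860 − 0.1420 = -0.056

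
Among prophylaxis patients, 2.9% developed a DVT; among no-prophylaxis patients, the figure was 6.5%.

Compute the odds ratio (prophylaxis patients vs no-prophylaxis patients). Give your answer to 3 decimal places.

odds, prophylaxis patients = 0.02900/0.97100 = 0.02987
odds, no-prophylaxis patients = 0.06500/0.93500 = 0.06952
OR = 0.02987 / 0.06952 = 0.430

OR ≈ 0.430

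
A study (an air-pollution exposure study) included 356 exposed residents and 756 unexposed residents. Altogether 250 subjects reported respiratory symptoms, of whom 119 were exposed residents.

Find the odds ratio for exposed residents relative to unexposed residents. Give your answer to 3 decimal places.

2.396

exposed residents without the outcome: 356 − 119 = 237
unexposed residents with the outcome: 250 − 119 = 131
unexposed residents without the outcome: 756 − 131 = 625
OR = (119 × 625) / (237 × 131) = 74375/31047 ≈ 2.396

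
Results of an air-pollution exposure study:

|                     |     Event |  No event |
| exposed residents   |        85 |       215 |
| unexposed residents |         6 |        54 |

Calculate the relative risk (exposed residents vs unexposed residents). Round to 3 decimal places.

risk, exposed residents = 85/300 = 0.2833
risk, unexposed residents = 6/60 = 0.1000
RR = 0.2833 / 0.1000 = 2.833

RR = 2.833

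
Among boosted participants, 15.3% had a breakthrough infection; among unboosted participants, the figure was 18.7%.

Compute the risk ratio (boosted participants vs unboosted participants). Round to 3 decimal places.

RR = 0.1530 / 0.1870 = 0.818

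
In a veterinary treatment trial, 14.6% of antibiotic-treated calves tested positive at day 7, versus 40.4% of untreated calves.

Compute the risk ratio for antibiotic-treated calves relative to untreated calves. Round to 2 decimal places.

RR = 0.1460 / 0.4040 = 0.36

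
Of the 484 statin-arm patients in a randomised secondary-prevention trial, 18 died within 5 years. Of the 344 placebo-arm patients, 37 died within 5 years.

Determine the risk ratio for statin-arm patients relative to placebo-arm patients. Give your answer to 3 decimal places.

RR: 0.346

risk, statin-arm patients = 18/484 = 0.03719
risk, placebo-arm patients = 37/344 = 0.10756
RR = 0.03719 / 0.10756 = 0.346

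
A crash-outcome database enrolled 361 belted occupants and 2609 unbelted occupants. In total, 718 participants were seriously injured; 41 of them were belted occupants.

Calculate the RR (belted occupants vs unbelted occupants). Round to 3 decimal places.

0.438

belted occupants without the outcome: 361 − 41 = 320
unbelted occupants with the outcome: 718 − 41 = 677
unbelted occupants without the outcome: 2609 − 677 = 1932
risk, belted occupants = 41/361 = 0.1136
risk, unbelted occupants = 677/2609 = 0.2595
RR = 0.1136 / 0.2595 = 0.438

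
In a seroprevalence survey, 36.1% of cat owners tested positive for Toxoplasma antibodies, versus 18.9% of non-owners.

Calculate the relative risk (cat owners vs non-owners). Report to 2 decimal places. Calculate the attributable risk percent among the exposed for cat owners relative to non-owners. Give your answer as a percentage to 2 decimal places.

RR = 0.3610 / 0.1890 = 1.91
AR% = (0.3610 − 0.1890) / 0.3610 = 0.4765 → 47.65%

RR = 1.91; AR% = 47.65%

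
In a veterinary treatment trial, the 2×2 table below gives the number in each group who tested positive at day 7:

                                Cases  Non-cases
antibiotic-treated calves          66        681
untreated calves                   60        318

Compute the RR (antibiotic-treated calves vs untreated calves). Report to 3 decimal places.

RR ≈ 0.557

risk, antibiotic-treated calves = 66/747 = 0.0884
risk, untreated calves = 60/378 = 0.1587
RR = 0.0884 / 0.1587 = 0.557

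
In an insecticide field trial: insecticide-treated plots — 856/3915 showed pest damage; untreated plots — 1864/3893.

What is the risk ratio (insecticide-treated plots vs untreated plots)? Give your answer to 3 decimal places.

RR: 0.457

risk, insecticide-treated plots = 856/3915 = 0.2186
risk, untreated plots = 1864/3893 = 0.4788
RR = 0.2186 / 0.4788 = 0.457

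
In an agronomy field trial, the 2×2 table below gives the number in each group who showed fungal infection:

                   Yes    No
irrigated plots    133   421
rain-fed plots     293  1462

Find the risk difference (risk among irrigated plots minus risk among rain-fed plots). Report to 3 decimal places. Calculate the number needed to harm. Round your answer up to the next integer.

RD = 0.073; NNH = 14

risk, irrigated plots = 133/554 = 0.2401
risk, rain-fed plots = 293/1755 = 0.1670
risk difference = 0.2401 − 0.1670 = 0.073
absolute risk difference = 0.073121
1 / 0.073121 = 13.676 → round up → 14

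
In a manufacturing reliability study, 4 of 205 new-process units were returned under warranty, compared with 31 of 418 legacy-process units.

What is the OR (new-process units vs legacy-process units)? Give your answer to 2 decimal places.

OR = 0.25

odds, new-process units = 4/201 = 0.01990
odds, legacy-process units = 31/387 = 0.08010
OR = 0.01990 / 0.08010 = 0.25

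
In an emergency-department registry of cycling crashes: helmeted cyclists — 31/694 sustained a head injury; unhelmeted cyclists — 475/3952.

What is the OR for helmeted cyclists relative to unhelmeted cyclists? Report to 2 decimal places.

odds, helmeted cyclists = 31/663 = 0.04676
odds, unhelmeted cyclists = 475/3477 = 0.13661
OR = 0.04676 / 0.13661 = 0.34

OR: 0.34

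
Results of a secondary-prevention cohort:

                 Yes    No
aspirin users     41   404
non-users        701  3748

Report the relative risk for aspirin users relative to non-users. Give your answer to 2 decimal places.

risk, aspirin users = 41/445 = 0.0921
risk, non-users = 701/4449 = 0.1576
RR = 0.0921 / 0.1576 = 0.58

0.58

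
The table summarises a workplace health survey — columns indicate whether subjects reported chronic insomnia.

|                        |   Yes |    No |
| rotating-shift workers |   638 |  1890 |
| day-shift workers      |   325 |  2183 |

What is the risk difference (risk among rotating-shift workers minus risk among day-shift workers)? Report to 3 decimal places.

RD = 0.123

risk, rotating-shift workers = 638/2528 = 0.2524
risk, day-shift workers = 325/2508 = 0.1296
risk difference = 0.2524 − 0.1296 = 0.123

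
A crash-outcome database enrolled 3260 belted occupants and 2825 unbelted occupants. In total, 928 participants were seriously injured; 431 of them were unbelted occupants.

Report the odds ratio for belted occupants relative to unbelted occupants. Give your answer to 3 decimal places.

belted occupants with the outcome: 928 − 431 = 497
belted occupants without the outcome: 3260 − 497 = 2763
unbelted occupants without the outcome: 2825 − 431 = 2394
OR = (497 × 2394) / (2763 × 431) = 1189818/1190853 ≈ 0.999

OR: 0.999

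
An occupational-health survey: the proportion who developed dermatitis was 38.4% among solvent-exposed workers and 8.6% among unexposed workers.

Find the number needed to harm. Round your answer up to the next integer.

NNH: 4

absolute risk difference = 0.298000
1 / 0.298000 = 3.356 → round up → 4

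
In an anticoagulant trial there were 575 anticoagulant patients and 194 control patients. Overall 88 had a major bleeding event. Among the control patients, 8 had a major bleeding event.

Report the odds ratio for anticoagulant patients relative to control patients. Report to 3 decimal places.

3.758

anticoagulant patients with the outcome: 88 − 8 = 80
anticoagulant patients without the outcome: 575 − 80 = 495
control patients without the outcome: 194 − 8 = 186
OR = (80 × 186) / (495 × 8) = 14880/3960 ≈ 3.758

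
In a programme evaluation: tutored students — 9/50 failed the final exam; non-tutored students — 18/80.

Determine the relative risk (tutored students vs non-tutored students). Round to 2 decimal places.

risk, tutored students = 9/50 = 0.1800
risk, non-tutored students = 18/80 = 0.2250
RR = 0.1800 / 0.2250 = 0.80

0.80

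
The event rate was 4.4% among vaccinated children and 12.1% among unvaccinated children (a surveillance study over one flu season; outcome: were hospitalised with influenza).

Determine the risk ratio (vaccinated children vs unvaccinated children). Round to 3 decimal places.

RR = 0.04400 / 0.12100 = 0.364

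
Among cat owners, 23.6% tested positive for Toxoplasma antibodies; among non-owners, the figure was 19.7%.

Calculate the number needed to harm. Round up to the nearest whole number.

NNH = 26

absolute risk difference = 0.039000
1 / 0.039000 = 25.641 → round up → 26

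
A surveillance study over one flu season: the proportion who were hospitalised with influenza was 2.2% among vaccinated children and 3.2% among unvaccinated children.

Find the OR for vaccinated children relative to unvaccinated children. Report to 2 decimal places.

odds, vaccinated children = 0.02200/0.97800 = 0.02249
odds, unvaccinated children = 0.03200/0.96800 = 0.03306
OR = 0.02249 / 0.03306 = 0.68

OR: 0.68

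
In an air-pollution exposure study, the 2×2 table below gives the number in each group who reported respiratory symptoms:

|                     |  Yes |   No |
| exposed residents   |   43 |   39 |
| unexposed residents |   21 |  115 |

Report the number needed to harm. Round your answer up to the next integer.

risk, exposed residents = 43/82 = 0.524390
risk, unexposed residents = 21/136 = 0.154412
absolute risk difference = 0.369978
1 / 0.369978 = 2.703 → round up → 3

3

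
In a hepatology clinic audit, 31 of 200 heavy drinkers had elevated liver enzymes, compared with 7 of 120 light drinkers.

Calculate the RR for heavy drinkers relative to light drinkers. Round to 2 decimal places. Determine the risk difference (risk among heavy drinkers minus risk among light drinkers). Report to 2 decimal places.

RR = 2.66; RD = 0.10

risk, heavy drinkers = 31/200 = 0.1550
risk, light drinkers = 7/120 = 0.0583
RR = 0.1550 / 0.0583 = 2.66
risk difference = 0.1550 − 0.0583 = 0.10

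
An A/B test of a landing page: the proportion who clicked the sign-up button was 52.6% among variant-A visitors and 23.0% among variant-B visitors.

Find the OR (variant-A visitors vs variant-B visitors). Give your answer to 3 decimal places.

odds, variant-A visitors = 0.5260/0.4740 = 1.1097
odds, variant-B visitors = 0.2300/0.7700 = 0.2987
OR = 1.1097 / 0.2987 = 3.715

3.715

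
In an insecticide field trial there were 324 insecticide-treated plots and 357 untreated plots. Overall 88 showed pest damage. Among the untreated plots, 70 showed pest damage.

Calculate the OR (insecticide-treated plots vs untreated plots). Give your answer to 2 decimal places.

0.24

insecticide-treated plots with the outcome: 88 − 70 = 18
insecticide-treated plots without the outcome: 324 − 18 = 306
untreated plots without the outcome: 357 − 70 = 287
odds, insecticide-treated plots = 18/306 = 0.0588
odds, untreated plots = 70/287 = 0.2439
OR = 0.0588 / 0.2439 = 0.24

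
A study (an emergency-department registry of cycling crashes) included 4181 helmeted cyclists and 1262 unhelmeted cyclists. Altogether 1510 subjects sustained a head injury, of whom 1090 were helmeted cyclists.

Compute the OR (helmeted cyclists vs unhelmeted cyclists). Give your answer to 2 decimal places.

helmeted cyclists without the outcome: 4181 − 1090 = 3091
unhelmeted cyclists with the outcome: 1510 − 1090 = 420
unhelmeted cyclists without the outcome: 1262 − 420 = 842
OR = (1090 × 842) / (3091 × 420) = 917780/1298220 ≈ 0.71

OR ≈ 0.71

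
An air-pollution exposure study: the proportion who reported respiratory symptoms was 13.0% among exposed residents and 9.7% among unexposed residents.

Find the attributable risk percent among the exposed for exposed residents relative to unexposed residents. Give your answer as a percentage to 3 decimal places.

AR% = (0.1300 − 0.0970) / 0.1300 = 0.2538 → 25.385%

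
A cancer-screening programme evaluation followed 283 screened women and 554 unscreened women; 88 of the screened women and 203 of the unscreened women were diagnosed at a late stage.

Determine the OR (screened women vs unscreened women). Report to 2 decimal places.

OR = (88 × 351) / (195 × 203) = 30888/39585 ≈ 0.78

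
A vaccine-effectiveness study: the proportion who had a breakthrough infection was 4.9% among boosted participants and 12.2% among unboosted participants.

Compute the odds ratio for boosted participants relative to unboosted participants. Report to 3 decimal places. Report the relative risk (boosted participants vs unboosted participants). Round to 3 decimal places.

odds, boosted participants = 0.04900/0.95100 = 0.05152
odds, unboosted participants = 0.12200/0.87800 = 0.13895
OR = 0.05152 / 0.13895 = 0.371
RR = 0.04900 / 0.12200 = 0.402

OR = 0.371; RR = 0.402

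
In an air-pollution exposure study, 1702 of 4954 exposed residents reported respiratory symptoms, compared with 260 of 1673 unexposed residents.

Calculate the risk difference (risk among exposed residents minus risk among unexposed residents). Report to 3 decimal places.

0.188

risk, exposed residents = 1702/4954 = 0.3436
risk, unexposed residents = 260/1673 = 0.1554
risk difference = 0.3436 − 0.1554 = 0.188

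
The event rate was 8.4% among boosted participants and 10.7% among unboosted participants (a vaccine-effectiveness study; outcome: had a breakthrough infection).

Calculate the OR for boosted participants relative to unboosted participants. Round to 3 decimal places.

0.765

odds, boosted participants = 0.0840/0.9160 = 0.0917
odds, unboosted participants = 0.1070/0.8930 = 0.1198
OR = 0.0917 / 0.1198 = 0.765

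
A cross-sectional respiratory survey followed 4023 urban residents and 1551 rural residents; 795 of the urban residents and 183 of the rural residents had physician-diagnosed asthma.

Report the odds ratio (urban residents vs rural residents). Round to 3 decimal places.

OR = 1.841

odds, urban residents = 795/3228 = 0.2463
odds, rural residents = 183/1368 = 0.1338
OR = 0.2463 / 0.1338 = 1.841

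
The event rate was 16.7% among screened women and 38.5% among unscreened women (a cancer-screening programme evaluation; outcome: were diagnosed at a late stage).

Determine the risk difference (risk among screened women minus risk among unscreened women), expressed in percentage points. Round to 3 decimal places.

RD = -21.800

risk difference = 0.1670 − 0.3850 = -0.2180 → -21.800 percentage points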